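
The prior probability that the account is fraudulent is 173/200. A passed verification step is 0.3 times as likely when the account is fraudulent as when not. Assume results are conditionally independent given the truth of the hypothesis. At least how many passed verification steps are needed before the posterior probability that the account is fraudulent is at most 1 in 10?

Prior odds: 0.865 ÷ 0.135 = 173/27.
Likelihood ratio per passed verification step = 0.3.
Target odds: 0.1 ÷ 0.9 = 1/9.
Require 0.3ⁿ ≤ 1/9 ÷ (173/27) = 3/173.
0.3³ = 0.027 is still above 3/173 but 0.3⁴ = 0.0081 is at or below it, so n = 4.

4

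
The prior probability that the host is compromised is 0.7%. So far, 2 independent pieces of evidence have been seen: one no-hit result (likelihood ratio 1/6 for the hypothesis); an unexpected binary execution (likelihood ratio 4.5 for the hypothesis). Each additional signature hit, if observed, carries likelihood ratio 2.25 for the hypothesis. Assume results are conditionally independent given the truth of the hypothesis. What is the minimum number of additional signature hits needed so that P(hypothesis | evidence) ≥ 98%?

Prior odds = 0.007/0.993 = 7/993.
Combined Bayes factor of the evidence already in hand = (1/6) × 4.5 = 0.75.
Odds after that evidence = (7/993) × 0.75 = 7/1324.
Target odds = 0.98/0.02 = 49.
Need 2.25ⁿ ≥ 49 ÷ (7/1324) = 9268.
2.25¹¹ ≈7481.83 falls short of 9268 but 2.25¹² ≈16834.1 reaches it, so n = 12.

12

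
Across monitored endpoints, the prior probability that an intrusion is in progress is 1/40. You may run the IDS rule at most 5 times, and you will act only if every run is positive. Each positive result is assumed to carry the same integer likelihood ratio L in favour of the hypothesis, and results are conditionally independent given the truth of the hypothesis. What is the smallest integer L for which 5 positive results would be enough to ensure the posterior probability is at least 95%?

4

Prior odds = 0.025/0.975 = 1/39.
Target odds = 0.95/0.05 = 19.
Need L⁵ ≥ 19 ÷ (1/39) = 741.
3⁵ = 243 < 741 ≤ 1024 = 4⁵, so L = 4.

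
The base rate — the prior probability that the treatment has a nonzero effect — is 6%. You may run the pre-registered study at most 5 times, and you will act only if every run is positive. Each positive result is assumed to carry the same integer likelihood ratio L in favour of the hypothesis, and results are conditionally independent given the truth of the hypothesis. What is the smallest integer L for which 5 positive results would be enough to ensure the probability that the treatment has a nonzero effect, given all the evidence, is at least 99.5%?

5

Prior odds = 0.06/0.94 = 3/47.
Target odds = 0.995/0.005 = 199.
Need L⁵ ≥ 199 ÷ (3/47) = 9353/3.
4⁵ = 1024 < 9353/3 ≤ 3125 = 5⁵, so L = 5.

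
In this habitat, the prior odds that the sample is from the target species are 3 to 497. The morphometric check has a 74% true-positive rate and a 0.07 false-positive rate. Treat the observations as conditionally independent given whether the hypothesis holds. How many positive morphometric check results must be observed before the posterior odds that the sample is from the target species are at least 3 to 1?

Prior odds = 3/497.
Likelihood ratio of a positive result = 0.74/0.07 = 74/7.
Target odds = 3.
Require (74/7)ⁿ ≥ 3 ÷ (3/497) = 497.
(74/7)² = 5476/49 falls short of 497 but (74/7)³ = 405224/343 reaches it, so n = 3.

3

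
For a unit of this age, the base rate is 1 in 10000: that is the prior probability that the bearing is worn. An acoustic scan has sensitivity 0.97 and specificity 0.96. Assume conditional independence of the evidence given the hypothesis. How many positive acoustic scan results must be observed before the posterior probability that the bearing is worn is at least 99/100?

Prior odds: 0.0001 ÷ 0.9999 = 1/9999.
False-positive rate = 1 − 0.96 = 0.04; likelihood ratio of a positive = 0.97/0.04 = 24.25.
Target posterior odds = 0.99/0.01 = 99.
Need (1/9999) × 24.25ⁿ ≥ 99, i.e. 24.25ⁿ ≥ 989901.
24.25⁴ = 88529281/256 falls short of 989901 but 24.25⁵ ≈8.38607e+06 reaches it, so n = 5.

5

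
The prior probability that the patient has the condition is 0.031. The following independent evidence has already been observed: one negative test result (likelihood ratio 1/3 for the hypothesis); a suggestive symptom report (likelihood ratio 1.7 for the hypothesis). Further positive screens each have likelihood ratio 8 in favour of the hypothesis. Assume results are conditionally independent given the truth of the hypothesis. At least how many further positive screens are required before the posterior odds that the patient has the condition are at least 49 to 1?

Prior odds = 0.031/0.969 = 31/969.
Combined Bayes factor of the evidence already in hand = (1/3) × 1.7 = 17/30.
Odds after that evidence = (31/969) × 17/30 = 31/1710.
Target odds = 49.
Need 8ⁿ ≥ 49 ÷ (31/1710) = 83790/31.
8³ = 512 falls short of 83790/31 but 8⁴ = 4096 reaches it, so n = 4.

4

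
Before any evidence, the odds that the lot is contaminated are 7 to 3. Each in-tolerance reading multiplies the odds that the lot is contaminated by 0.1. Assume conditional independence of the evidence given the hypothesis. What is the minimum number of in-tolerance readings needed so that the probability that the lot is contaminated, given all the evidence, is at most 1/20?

2

Prior odds = 7/3.
Likelihood ratio per in-tolerance reading = 0.1.
Target odds: 0.05 ÷ 0.95 = 1/19.
Need (7/3) × 0.1ⁿ ≤ 1/19, i.e. 0.1ⁿ ≤ 3/133.
0.1¹ = 0.1 is still above 3/133 but 0.1² = 0.01 is at or below it, so n = 2.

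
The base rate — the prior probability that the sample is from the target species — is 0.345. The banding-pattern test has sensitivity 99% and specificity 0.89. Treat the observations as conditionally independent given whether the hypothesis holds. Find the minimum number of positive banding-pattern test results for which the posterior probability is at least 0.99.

3

Prior odds = 0.345/0.655 = 69/131.
False-positive rate = 1 − 0.89 = 0.11; likelihood ratio of a positive = 0.99/0.11 = 9.
Target posterior odds = 0.99/0.01 = 99.
Need (69/131) × 9ⁿ ≥ 99, i.e. 9ⁿ ≥ 4323/23.
9² = 81 falls short of 4323/23 but 9³ = 729 reaches it, so n = 3.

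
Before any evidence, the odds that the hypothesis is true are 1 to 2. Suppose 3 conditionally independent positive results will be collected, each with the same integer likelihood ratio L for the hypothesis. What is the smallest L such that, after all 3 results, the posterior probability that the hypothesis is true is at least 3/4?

Prior odds = 0.5.
Target odds = 0.75/0.25 = 3.
Need L³ ≥ 3 ÷ 0.5 = 6.
1³ = 1 < 6 ≤ 8 = 2³, so L = 2.

2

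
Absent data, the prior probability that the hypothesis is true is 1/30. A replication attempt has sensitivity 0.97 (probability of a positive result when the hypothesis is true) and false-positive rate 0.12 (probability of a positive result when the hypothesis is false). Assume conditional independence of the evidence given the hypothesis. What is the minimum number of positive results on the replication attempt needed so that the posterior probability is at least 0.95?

Prior odds: (1/30) ÷ (29/30) = 1/29.
Likelihood ratio of a positive result = 0.97/0.12 = 97/12.
Target odds: 0.95 ÷ 0.05 = 19.
Require (97/12)ⁿ ≥ 19 ÷ (1/29) = 551.
(97/12)³ = 912673/1728 falls short of 551 but (97/12)⁴ = 88529281/20736 reaches it, so n = 4.

4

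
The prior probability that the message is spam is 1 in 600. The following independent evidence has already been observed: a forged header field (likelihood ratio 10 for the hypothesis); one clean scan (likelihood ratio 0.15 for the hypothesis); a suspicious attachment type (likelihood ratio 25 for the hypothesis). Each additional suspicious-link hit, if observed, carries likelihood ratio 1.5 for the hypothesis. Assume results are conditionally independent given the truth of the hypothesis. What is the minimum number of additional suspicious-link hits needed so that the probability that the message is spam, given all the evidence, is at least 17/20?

12

Prior odds = (1/600)/(599/600) = 1/599.
Combined Bayes factor of the evidence already in hand = 10 × 0.15 × 25 = 37.5.
Odds after that evidence = (1/599) × 37.5 = 75/1198.
Target odds = 0.85/0.15 = 17/3.
Need 1.5ⁿ ≥ 17/3 ÷ (75/1198) = 20366/225.
1.5¹¹ = 177147/2048 falls short of 20366/225 but 1.5¹² = 531441/4096 reaches it, so n = 12.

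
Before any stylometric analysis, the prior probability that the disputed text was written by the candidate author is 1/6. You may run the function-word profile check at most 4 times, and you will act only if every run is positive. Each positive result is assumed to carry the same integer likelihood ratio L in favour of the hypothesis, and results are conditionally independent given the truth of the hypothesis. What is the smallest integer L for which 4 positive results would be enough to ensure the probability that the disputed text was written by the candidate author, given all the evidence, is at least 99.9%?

Prior odds = (1/6)/(5/6) = 0.2.
Target odds = 0.999/0.001 = 999.
Need L⁴ ≥ 999 ÷ 0.2 = 4995.
8⁴ = 4096 < 4995 ≤ 6561 = 9⁴, so L = 9.

9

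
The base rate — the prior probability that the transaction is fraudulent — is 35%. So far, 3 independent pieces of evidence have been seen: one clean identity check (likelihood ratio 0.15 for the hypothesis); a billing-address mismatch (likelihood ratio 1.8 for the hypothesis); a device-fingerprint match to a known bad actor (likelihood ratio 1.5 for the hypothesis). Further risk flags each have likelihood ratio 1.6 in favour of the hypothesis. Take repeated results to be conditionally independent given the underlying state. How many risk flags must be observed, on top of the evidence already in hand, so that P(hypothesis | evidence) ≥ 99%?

Prior odds = 0.35/0.65 = 7/13.
Combined Bayes factor of the evidence already in hand = 0.15 × 1.8 × 1.5 = 0.405.
Odds after that evidence = (7/13) × 0.405 = 567/2600.
Target odds = 0.99/0.01 = 99.
Need 1.6ⁿ ≥ 99 ÷ (567/2600) = 28600/63.
1.6¹³ ≈450.36 falls short of 28600/63 but 1.6¹⁴ ≈720.576 reaches it, so n = 14.

14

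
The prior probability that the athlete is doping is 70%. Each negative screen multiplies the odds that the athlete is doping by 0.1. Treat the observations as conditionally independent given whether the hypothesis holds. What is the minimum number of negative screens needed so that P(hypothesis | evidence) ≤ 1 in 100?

Prior odds: 0.7 ÷ 0.3 = 7/3.
Likelihood ratio per negative screen = 0.1.
Target odds: 0.01 ÷ 0.99 = 1/99.
Need (7/3) × 0.1ⁿ ≤ 1/99, i.e. 0.1ⁿ ≤ 1/231.
0.1² = 0.01 is still above 1/231 but 0.1³ = 0.001 is at or below it, so n = 3.

3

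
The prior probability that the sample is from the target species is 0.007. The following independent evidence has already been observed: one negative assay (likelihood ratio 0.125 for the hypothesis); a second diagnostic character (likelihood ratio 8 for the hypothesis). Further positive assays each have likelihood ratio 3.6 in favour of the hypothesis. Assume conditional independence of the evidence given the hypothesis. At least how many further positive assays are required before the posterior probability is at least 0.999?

Prior odds = 0.007/0.993 = 7/993.
Combined Bayes factor of the evidence already in hand = 0.125 × 8 = 1.
Odds after that evidence = (7/993) × 1 = 7/993.
Target odds = 0.999/0.001 = 999.
Need 3.6ⁿ ≥ 999 ÷ (7/993) = 992007/7.
3.6⁹ ≈101560 falls short of 992007/7 but 3.6¹⁰ ≈365616 reaches it, so n = 10.

10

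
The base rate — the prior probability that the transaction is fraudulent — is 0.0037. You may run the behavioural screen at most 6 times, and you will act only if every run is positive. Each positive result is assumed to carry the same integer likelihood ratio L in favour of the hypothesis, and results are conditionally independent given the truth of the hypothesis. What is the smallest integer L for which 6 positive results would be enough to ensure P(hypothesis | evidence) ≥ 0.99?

6

Prior odds = 0.0037/0.9963 = 37/9963.
Target odds = 0.99/0.01 = 99.
Need L⁶ ≥ 99 ÷ (37/9963) = 986337/37.
5⁶ = 15625 < 986337/37 ≤ 46656 = 6⁶, so L = 6.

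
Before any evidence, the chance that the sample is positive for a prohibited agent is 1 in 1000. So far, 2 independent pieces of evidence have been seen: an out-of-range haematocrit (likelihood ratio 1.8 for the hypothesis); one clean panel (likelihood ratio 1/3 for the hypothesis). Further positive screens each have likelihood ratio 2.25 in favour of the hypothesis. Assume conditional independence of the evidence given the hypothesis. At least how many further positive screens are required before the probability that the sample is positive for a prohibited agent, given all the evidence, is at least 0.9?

Prior odds = 0.001/0.999 = 1/999.
Combined Bayes factor of the evidence already in hand = 1.8 × (1/3) = 0.6.
Odds after that evidence = (1/999) × 0.6 = 1/1665.
Target odds = 0.9/0.1 = 9.
Need 2.25ⁿ ≥ 9 ÷ (1/1665) = 14985.
2.25¹¹ ≈7481.83 falls short of 14985 but 2.25¹² ≈16834.1 reaches it, so n = 12.

12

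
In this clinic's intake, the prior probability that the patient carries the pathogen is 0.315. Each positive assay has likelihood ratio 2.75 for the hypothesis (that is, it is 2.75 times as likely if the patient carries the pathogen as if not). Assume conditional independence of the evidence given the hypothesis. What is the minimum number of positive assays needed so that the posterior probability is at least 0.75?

2

Prior odds = 0.315/0.685 = 63/137.
Likelihood ratio per positive assay = 2.75.
Target odds: 0.75 ÷ 0.25 = 3.
Require 2.75ⁿ ≥ 3 ÷ (63/137) = 137/21.
2.75¹ = 2.75 falls short of 137/21 but 2.75² = 7.5625 reaches it, so n = 2.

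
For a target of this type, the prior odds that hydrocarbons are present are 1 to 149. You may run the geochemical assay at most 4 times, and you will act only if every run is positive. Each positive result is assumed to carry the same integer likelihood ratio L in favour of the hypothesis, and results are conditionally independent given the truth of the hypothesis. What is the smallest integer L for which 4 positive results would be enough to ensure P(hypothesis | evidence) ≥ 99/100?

Prior odds = 1/149.
Target odds = 0.99/0.01 = 99.
Need L⁴ ≥ 99 ÷ (1/149) = 14751.
11⁴ = 14641 < 14751 ≤ 20736 = 12⁴, so L = 12.

12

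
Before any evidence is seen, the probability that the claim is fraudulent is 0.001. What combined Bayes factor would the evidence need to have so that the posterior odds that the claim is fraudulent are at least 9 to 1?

8991

Prior odds = 0.001/0.999 = 1/999.
Target odds = 9.
Required Bayes factor = 9 ÷ (1/999) = 8991.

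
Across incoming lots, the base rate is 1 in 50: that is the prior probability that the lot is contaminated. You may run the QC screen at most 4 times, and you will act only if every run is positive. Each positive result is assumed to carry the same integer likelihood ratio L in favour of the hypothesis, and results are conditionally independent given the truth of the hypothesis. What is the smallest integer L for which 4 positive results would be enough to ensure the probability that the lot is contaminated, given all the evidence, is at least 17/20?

5

Prior odds = 0.02/0.98 = 1/49.
Target odds = 0.85/0.15 = 17/3.
Need L⁴ ≥ 17/3 ÷ (1/49) = 833/3.
4⁴ = 256 < 833/3 ≤ 625 = 5⁴, so L = 5.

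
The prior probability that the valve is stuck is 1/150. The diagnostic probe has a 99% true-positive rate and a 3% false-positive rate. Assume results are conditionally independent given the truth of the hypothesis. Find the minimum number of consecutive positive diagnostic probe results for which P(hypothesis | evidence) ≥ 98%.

Prior odds = (1/150)/(149/150) = 1/149.
Likelihood ratio of a positive result = 0.99/0.03 = 33.
Target odds: 0.98 ÷ 0.02 = 49.
Need (1/149) × 33ⁿ ≥ 49, i.e. 33ⁿ ≥ 7301.
33² = 1089 falls short of 7301 but 33³ = 35937 reaches it, so n = 3.

3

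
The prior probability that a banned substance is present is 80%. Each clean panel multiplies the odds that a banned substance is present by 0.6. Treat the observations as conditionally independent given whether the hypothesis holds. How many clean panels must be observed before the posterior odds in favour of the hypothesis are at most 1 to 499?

Prior odds = 0.8/0.2 = 4.
Likelihood ratio per clean panel = 0.6.
Target odds = 1/499.
Need 4 × 0.6ⁿ ≤ 1/499, i.e. 0.6ⁿ ≤ 1/1996.
0.6¹⁴ ≈0.000783642 is still above 1/1996 but 0.6¹⁵ ≈0.000470185 is at or below it, so n = 15.

15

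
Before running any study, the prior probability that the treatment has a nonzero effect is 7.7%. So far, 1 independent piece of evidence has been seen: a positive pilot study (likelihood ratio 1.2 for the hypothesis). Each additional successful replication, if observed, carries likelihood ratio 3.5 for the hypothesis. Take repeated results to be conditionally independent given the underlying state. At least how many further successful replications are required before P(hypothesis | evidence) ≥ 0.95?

Prior odds = 0.077/0.923 = 77/923.
Bayes factor of the evidence already in hand = 1.2.
Odds after that evidence = (77/923) × 1.2 = 462/4615.
Target odds = 0.95/0.05 = 19.
Need 3.5ⁿ ≥ 19 ÷ (462/4615) = 87685/462.
3.5⁴ = 150.0625 falls short of 87685/462 but 3.5⁵ = 525.21875 reaches it, so n = 5.

5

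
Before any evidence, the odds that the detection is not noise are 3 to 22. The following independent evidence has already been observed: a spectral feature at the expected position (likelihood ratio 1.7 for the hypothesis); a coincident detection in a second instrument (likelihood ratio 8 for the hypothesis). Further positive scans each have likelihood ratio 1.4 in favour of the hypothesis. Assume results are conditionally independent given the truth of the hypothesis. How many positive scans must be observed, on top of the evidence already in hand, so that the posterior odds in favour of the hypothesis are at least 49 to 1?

Prior odds = 3/22.
Combined Bayes factor of the evidence already in hand = 1.7 × 8 = 13.6.
Odds after that evidence = (3/22) × 13.6 = 102/55.
Target odds = 49.
Need 1.4ⁿ ≥ 49 ÷ (102/55) = 2695/102.
1.4⁹ = 40353607/1953125 falls short of 2695/102 but 1.4¹⁰ = 282475249/9765625 reaches it, so n = 10.

10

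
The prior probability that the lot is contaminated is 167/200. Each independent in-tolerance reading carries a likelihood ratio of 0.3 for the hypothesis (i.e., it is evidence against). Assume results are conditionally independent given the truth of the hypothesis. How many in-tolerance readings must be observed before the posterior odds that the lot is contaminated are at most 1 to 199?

Prior odds = 0.835/0.165 = 167/33.
Likelihood ratio per in-tolerance reading = 0.3.
Target odds = 1/199.
Need (167/33) × 0.3ⁿ ≤ 1/199, i.e. 0.3ⁿ ≤ 33/33233.
0.3⁵ = 243/100000 is still above 33/33233 but 0.3⁶ = 729/1000000 is at or below it, so n = 6.

6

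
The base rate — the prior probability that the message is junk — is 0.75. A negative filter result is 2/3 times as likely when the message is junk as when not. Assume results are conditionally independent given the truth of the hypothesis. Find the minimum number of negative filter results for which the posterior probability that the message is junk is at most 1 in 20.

10

Prior odds = 0.75/0.25 = 3.
Likelihood ratio per negative filter result = 2/3.
Target posterior odds = 0.05/0.95 = 1/19.
Need 3 × (2/3)ⁿ ≤ 1/19, i.e. (2/3)ⁿ ≤ 1/57.
(2/3)⁹ = 512/19683 is still above 1/57 but (2/3)¹⁰ = 1024/59049 is at or below it, so n = 10.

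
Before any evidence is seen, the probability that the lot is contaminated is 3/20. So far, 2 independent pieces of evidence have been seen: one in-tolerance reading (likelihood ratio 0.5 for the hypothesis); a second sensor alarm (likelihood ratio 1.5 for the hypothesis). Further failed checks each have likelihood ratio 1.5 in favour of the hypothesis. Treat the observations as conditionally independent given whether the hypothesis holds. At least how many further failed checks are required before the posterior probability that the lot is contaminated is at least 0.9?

11

Prior odds = 0.15/0.85 = 3/17.
Combined Bayes factor of the evidence already in hand = 0.5 × 1.5 = 0.75.
Odds after that evidence = (3/17) × 0.75 = 9/68.
Target odds = 0.9/0.1 = 9.
Need 1.5ⁿ ≥ 9 ÷ (9/68) = 68.
1.5¹⁰ = 59049/1024 falls short of 68 but 1.5¹¹ = 177147/2048 reaches it, so n = 11.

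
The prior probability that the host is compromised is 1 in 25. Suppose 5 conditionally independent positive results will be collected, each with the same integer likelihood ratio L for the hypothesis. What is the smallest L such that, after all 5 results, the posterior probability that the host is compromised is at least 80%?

3

Prior odds = 0.04/0.96 = 1/24.
Target odds = 0.8/0.2 = 4.
Need L⁵ ≥ 4 ÷ (1/24) = 96.
2⁵ = 32 < 96 ≤ 243 = 3⁵, so L = 3.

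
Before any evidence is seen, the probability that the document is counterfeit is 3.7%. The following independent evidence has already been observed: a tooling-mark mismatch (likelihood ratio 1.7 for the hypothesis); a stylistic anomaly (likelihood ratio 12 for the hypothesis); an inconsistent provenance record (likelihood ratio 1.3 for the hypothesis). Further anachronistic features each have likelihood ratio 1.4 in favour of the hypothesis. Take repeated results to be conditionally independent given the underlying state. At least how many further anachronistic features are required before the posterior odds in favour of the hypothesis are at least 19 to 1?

Prior odds = 0.037/0.963 = 37/963.
Combined Bayes factor of the evidence already in hand = 1.7 × 12 × 1.3 = 26.52.
Odds after that evidence = (37/963) × 26.52 = 8177/8025.
Target odds = 19.
Need 1.4ⁿ ≥ 19 ÷ (8177/8025) = 152475/8177.
1.4⁸ = 5764801/390625 falls short of 152475/8177 but 1.4⁹ = 40353607/1953125 reaches it, so n = 9.

9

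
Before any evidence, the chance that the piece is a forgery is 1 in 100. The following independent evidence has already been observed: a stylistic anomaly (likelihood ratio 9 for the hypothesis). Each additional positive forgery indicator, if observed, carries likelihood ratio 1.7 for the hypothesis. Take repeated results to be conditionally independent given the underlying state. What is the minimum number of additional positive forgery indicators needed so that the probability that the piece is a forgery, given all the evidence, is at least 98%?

12

Prior odds = 0.01/0.99 = 1/99.
Bayes factor of the evidence already in hand = 9.
Odds after that evidence = (1/99) × 9 = 1/11.
Target odds = 0.98/0.02 = 49.
Need 1.7ⁿ ≥ 49 ÷ (1/11) = 539.
1.7¹¹ ≈342.719 falls short of 539 but 1.7¹² ≈582.622 reaches it, so n = 12.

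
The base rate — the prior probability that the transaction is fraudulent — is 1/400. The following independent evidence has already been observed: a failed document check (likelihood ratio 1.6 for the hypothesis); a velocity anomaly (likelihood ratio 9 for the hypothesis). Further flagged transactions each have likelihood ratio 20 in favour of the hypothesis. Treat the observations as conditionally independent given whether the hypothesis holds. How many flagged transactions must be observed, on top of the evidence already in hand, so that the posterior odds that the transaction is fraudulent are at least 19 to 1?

Prior odds = 0.0025/0.9975 = 1/399.
Combined Bayes factor of the evidence already in hand = 1.6 × 9 = 14.4.
Odds after that evidence = (1/399) × 14.4 = 24/665.
Target odds = 19.
Need 20ⁿ ≥ 19 ÷ (24/665) = 12635/24.
20² = 400 falls short of 12635/24 but 20³ = 8000 reaches it, so n = 3.

3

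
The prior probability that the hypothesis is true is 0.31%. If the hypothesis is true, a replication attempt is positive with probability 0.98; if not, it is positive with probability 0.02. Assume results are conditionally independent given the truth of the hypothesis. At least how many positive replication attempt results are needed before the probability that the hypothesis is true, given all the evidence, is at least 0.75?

Prior odds = 0.0031/0.9969 = 31/9969.
Likelihood ratio of a positive = 0.98/0.02 = 49.
Target posterior odds = 0.75/0.25 = 3.
Need (31/9969) × 49ⁿ ≥ 3, i.e. 49ⁿ ≥ 29907/31.
49¹ = 49 falls short of 29907/31 but 49² = 2401 reaches it, so n = 2.

2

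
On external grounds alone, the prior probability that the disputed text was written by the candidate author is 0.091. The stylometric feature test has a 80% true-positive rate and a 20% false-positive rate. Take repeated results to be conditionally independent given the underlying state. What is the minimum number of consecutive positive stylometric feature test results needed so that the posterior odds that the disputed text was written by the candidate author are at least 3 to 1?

Prior odds = 0.091/0.909 = 91/909.
Likelihood ratio of a positive result = 0.8/0.2 = 4.
Target odds = 3.
Need (91/909) × 4ⁿ ≥ 3, i.e. 4ⁿ ≥ 2727/91.
4² = 16 falls short of 2727/91 but 4³ = 64 reaches it, so n = 3.

3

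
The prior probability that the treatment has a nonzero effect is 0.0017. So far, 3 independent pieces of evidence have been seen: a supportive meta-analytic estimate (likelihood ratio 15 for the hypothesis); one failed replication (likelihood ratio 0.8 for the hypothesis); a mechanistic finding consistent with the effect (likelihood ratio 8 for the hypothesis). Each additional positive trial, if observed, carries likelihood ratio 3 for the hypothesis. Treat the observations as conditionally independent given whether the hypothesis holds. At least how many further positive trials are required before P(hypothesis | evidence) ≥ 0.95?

Prior odds = 0.0017/0.9983 = 17/9983.
Combined Bayes factor of the evidence already in hand = 15 × 0.8 × 8 = 96.
Odds after that evidence = (17/9983) × 96 = 1632/9983.
Target odds = 0.95/0.05 = 19.
Need 3ⁿ ≥ 19 ÷ (1632/9983) = 189677/1632.
3⁴ = 81 falls short of 189677/1632 but 3⁵ = 243 reaches it, so n = 5.

5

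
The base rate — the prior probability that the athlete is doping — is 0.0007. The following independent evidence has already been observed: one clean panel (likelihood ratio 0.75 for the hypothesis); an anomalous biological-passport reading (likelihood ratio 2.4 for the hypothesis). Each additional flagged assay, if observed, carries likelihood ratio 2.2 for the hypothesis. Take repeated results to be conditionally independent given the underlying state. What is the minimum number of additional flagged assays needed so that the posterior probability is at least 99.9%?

18

Prior odds = 0.0007/0.9993 = 7/9993.
Combined Bayes factor of the evidence already in hand = 0.75 × 2.4 = 1.8.
Odds after that evidence = (7/9993) × 1.8 = 21/16655.
Target odds = 0.999/0.001 = 999.
Need 2.2ⁿ ≥ 999 ÷ (21/16655) = 5546115/7.
2.2¹⁷ ≈662500 falls short of 5546115/7 but 2.2¹⁸ ≈1.4575e+06 reaches it, so n = 18.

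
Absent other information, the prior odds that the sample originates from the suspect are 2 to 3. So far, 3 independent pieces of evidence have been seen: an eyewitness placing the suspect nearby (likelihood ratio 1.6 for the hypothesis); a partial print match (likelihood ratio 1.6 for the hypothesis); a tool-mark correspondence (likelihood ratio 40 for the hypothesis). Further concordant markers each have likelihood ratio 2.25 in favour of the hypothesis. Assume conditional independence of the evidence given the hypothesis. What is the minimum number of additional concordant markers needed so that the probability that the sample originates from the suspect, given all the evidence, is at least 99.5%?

2

Prior odds = 2/3.
Combined Bayes factor of the evidence already in hand = 1.6 × 1.6 × 40 = 102.4.
Odds after that evidence = (2/3) × 102.4 = 1024/15.
Target odds = 0.995/0.005 = 199.
Need 2.25ⁿ ≥ 199 ÷ (1024/15) = 2985/1024.
2.25¹ = 2.25 falls short of 2985/1024 but 2.25² = 5.0625 reaches it, so n = 2.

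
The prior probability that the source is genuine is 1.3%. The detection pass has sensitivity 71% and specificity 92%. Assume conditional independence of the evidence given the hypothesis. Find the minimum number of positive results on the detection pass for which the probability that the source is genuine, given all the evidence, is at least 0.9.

Prior odds = 0.013/0.987 = 13/987.
False-positive rate = 1 − 0.92 = 0.08; likelihood ratio of a positive = 0.71/0.08 = 8.875.
Target posterior odds = 0.9/0.1 = 9.
Require 8.875ⁿ ≥ 9 ÷ (13/987) = 8883/13.
8.875² = 78.765625 falls short of 8883/13 but 8.875³ = 357911/512 reaches it, so n = 3.

3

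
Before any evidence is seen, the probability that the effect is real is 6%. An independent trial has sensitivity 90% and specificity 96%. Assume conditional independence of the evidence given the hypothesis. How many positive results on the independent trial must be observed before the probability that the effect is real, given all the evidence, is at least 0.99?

Prior odds = 0.06/0.94 = 3/47.
False-positive rate = 1 − 0.96 = 0.04; likelihood ratio of a positive = 0.9/0.04 = 22.5.
Target posterior odds = 0.99/0.01 = 99.
Need (3/47) × 22.5ⁿ ≥ 99, i.e. 22.5ⁿ ≥ 1551.
22.5² = 506.25 falls short of 1551 but 22.5³ = 11390.625 reaches it, so n = 3.

3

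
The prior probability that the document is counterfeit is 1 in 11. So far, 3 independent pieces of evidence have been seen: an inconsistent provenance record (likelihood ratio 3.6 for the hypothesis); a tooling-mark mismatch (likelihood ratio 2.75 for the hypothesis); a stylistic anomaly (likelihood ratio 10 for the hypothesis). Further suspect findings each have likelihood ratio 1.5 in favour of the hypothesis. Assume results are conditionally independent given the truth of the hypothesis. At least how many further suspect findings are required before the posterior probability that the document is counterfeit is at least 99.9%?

Prior odds = (1/11)/(10/11) = 0.1.
Combined Bayes factor of the evidence already in hand = 3.6 × 2.75 × 10 = 99.
Odds after that evidence = 0.1 × 99 = 9.9.
Target odds = 0.999/0.001 = 999.
Need 1.5ⁿ ≥ 999 ÷ 9.9 = 1110/11.
1.5¹¹ = 177147/2048 falls short of 1110/11 but 1.5¹² = 531441/4096 reaches it, so n = 12.

12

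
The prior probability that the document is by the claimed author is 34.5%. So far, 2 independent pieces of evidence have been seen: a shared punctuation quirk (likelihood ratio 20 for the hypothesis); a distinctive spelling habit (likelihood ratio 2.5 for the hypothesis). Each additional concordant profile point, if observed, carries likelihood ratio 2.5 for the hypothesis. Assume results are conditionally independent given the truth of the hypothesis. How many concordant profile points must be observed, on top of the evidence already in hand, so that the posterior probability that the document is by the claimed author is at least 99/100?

2

Prior odds = 0.345/0.655 = 69/131.
Combined Bayes factor of the evidence already in hand = 20 × 2.5 = 50.
Odds after that evidence = (69/131) × 50 = 3450/131.
Target odds = 0.99/0.01 = 99.
Need 2.5ⁿ ≥ 99 ÷ (3450/131) = 4323/1150.
2.5¹ = 2.5 falls short of 4323/1150 but 2.5² = 6.25 reaches it, so n = 2.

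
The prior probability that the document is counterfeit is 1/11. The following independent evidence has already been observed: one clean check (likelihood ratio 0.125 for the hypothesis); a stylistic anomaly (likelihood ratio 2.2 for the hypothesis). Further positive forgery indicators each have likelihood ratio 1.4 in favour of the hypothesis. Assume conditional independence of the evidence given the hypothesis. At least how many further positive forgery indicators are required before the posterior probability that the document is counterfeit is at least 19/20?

Prior odds = (1/11)/(10/11) = 0.1.
Combined Bayes factor of the evidence already in hand = 0.125 × 2.2 = 0.275.
Odds after that evidence = 0.1 × 0.275 = 0.0275.
Target odds = 0.95/0.05 = 19.
Need 1.4ⁿ ≥ 19 ÷ 0.0275 = 7600/11.
1.4¹⁹ ≈597.63 falls short of 7600/11 but 1.4²⁰ ≈836.683 reaches it, so n = 20.

20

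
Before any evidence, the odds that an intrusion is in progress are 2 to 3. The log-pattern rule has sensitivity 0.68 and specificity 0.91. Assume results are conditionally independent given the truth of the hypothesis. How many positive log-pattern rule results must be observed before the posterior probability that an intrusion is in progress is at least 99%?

Prior odds = 2/3.
False-positive rate = 1 − 0.91 = 0.09; likelihood ratio of a positive = 0.68/0.09 = 68/9.
Target posterior odds = 0.99/0.01 = 99.
Require (68/9)ⁿ ≥ 99 ÷ (2/3) = 148.5.
(68/9)² = 4624/81 falls short of 148.5 but (68/9)³ = 314432/729 reaches it, so n = 3.

3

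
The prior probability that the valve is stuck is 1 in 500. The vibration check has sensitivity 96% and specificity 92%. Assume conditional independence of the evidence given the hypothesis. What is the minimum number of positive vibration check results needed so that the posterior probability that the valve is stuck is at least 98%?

Prior odds: 0.002 ÷ 0.998 = 1/499.
False-positive rate = 1 − 0.92 = 0.08; likelihood ratio of a positive = 0.96/0.08 = 12.
Target odds: 0.98 ÷ 0.02 = 49.
Require 12ⁿ ≥ 49 ÷ (1/499) = 24451.
12⁴ = 20736 falls short of 24451 but 12⁵ = 248832 reaches it, so n = 5.

5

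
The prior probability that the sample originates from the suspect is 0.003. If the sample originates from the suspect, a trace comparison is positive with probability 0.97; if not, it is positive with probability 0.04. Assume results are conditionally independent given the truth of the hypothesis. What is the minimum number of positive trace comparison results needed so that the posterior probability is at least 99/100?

Prior odds = 0.003/0.997 = 3/997.
Likelihood ratio of a positive = 0.97/0.04 = 24.25.
Target odds: 0.99 ÷ 0.01 = 99.
Need (3/997) × 24.25ⁿ ≥ 99, i.e. 24.25ⁿ ≥ 32901.
24.25³ = 912673/64 falls short of 32901 but 24.25⁴ = 88529281/256 reaches it, so n = 4.

4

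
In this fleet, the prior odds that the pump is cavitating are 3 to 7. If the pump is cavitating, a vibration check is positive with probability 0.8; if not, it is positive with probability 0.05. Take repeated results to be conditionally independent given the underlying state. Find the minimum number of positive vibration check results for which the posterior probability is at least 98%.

2

Prior odds = 3/7.
Likelihood ratio of a positive = 0.8/0.05 = 16.
Target posterior odds = 0.98/0.02 = 49.
Require 16ⁿ ≥ 49 ÷ (3/7) = 343/3.
16¹ = 16 falls short of 343/3 but 16² = 256 reaches it, so n = 2.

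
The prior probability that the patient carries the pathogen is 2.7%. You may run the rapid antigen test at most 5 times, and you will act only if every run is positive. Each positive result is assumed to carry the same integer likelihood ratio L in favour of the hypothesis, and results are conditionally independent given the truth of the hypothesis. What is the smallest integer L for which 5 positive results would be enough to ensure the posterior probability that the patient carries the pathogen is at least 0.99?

6

Prior odds = 0.027/0.973 = 27/973.
Target odds = 0.99/0.01 = 99.
Need L⁵ ≥ 99 ÷ (27/973) = 10703/3.
5⁵ = 3125 < 10703/3 ≤ 7776 = 6⁵, so L = 6.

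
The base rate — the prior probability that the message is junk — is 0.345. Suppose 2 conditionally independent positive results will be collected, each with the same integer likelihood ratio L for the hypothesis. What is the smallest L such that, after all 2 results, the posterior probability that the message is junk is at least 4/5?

3

Prior odds = 0.345/0.655 = 69/131.
Target odds = 0.8/0.2 = 4.
Need L² ≥ 4 ÷ (69/131) = 524/69.
2² = 4 < 524/69 ≤ 9 = 3², so L = 3.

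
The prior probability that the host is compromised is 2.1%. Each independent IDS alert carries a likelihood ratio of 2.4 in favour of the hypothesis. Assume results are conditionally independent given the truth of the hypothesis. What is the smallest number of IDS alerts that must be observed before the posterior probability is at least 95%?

Prior odds = 0.021/0.979 = 21/979.
Likelihood ratio per IDS alert = 2.4.
Target odds: 0.95 ÷ 0.05 = 19.
Need (21/979) × 2.4ⁿ ≥ 19, i.e. 2.4ⁿ ≥ 18601/21.
2.4⁷ = 35831808/78125 falls short of 18601/21 but 2.4⁸ = 429981696/390625 reaches it, so n = 8.

8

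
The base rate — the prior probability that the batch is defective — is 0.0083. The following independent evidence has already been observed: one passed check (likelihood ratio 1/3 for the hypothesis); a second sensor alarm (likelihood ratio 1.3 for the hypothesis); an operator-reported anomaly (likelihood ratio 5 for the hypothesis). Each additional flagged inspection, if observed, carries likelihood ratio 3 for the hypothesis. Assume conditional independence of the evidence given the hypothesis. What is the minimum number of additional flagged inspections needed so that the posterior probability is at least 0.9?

6

Prior odds = 0.0083/0.9917 = 83/9917.
Combined Bayes factor of the evidence already in hand = (1/3) × 1.3 × 5 = 13/6.
Odds after that evidence = (83/9917) × 13/6 = 1079/59502.
Target odds = 0.9/0.1 = 9.
Need 3ⁿ ≥ 9 ÷ (1079/59502) = 535518/1079.
3⁵ = 243 falls short of 535518/1079 but 3⁶ = 729 reaches it, so n = 6.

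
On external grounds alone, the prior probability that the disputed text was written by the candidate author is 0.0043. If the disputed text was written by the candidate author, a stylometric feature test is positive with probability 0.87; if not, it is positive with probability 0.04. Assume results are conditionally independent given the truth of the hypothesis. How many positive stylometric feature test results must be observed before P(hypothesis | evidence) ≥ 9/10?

3

Prior odds = 0.0043/0.9957 = 43/9957.
Likelihood ratio of a positive = 0.87/0.04 = 21.75.
Target odds: 0.9 ÷ 0.1 = 9.
Require 21.75ⁿ ≥ 9 ÷ (43/9957) = 89613/43.
21.75² = 473.0625 falls short of 89613/43 but 21.75³ = 658503/64 reaches it, so n = 3.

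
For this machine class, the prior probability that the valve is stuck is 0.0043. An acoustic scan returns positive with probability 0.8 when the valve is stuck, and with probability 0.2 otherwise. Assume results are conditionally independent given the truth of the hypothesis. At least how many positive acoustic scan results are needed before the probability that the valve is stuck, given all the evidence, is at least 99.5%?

Prior odds: 0.0043 ÷ 0.9957 = 43/9957.
Likelihood ratio of a positive result = 0.8/0.2 = 4.
Target posterior odds = 0.995/0.005 = 199.
Need (43/9957) × 4ⁿ ≥ 199, i.e. 4ⁿ ≥ 1981443/43.
4⁷ = 16384 falls short of 1981443/43 but 4⁸ = 65536 reaches it, so n = 8.

8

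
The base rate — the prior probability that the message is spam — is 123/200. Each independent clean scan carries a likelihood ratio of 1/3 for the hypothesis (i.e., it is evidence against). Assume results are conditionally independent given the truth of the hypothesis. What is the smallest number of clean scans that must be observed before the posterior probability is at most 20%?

Prior odds = 0.615/0.385 = 123/77.
Likelihood ratio per clean scan = 1/3.
Target posterior odds = 0.2/0.8 = 0.25.
Need (123/77) × (1/3)ⁿ ≤ 0.25, i.e. (1/3)ⁿ ≤ 77/492.
(1/3)¹ = 1/3 is still above 77/492 but (1/3)² = 1/9 is at or below it, so n = 2.

2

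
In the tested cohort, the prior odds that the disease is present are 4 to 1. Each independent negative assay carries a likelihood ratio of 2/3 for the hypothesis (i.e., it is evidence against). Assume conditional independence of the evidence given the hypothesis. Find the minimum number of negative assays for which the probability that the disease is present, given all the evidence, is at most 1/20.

11

Prior odds = 4.
Likelihood ratio per negative assay = 2/3.
Target posterior odds = 0.05/0.95 = 1/19.
Need 4 × (2/3)ⁿ ≤ 1/19, i.e. (2/3)ⁿ ≤ 1/76.
(2/3)¹⁰ = 1024/59049 is still above 1/76 but (2/3)¹¹ = 2048/177147 is at or below it, so n = 11.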